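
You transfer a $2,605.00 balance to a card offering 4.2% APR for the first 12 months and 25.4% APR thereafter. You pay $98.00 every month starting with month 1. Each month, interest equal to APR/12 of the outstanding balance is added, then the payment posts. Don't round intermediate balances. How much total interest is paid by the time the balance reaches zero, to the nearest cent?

Promo months 1–12 at r₀ = 4.2%/12 = 0.0035; months 13+ at r₁ = 25.4%/12 = 0.0211667.
After month 12: iterate B ← B·(1+r₀) − $98.00 for 12 months → $1,517.64.
Then at r₁ with $98.00/mo: n₂ = −ln(1 − r₁·B/P)/ln(1+r₁) ≈ 18.96 → 19 more payments.
Total paid = 30·$98.00 + $94.36 = $3,034.36; interest = $3,034.36 − $2,605.00 = $429.36.

$429.36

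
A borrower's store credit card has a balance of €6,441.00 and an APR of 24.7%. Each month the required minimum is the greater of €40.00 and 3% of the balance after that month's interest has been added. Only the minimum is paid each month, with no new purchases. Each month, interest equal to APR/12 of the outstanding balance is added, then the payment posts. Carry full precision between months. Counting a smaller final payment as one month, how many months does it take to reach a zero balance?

213 months

Monthly rate r = 24.7%/12 = 2.05833% = 0.0205833.
While 3% of the post-interest balance exceeds €40.00, each month B ← (B·(1+r))·(1 − 0.03), i.e. B shrinks by the factor (1+r)·0.97 = 0.98997.
This holds for months 1–159. Entering month 160 the balance is €1,295.88; 3% of the post-interest balance is now below €40.00, so the flat €40.00 minimum applies from here.
From month 160 a fixed €40.00 at rate r clears €1,295.88 in 54 more payments. Total: 159 + 54 = 213 months.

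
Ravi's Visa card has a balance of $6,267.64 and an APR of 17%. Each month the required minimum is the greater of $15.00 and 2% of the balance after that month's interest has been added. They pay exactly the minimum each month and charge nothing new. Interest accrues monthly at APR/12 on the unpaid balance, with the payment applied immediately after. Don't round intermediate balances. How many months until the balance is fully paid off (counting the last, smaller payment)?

Monthly rate r = 17%/12 = 1.41667% = 0.0141667.
While 2% of the post-interest balance exceeds $15.00, each month B ← (B·(1+r))·(1 − 0.02), i.e. B shrinks by the factor (1+r)·0.98 = 0.99388.
This holds for months 1–349. Entering month 350 the balance is $736.48; 2% of the post-interest balance is now below $15.00, so the flat $15.00 minimum applies from here.
From month 350 a fixed $15.00 at rate r clears $736.48 in 85 more payments. Total: 349 + 85 = 434 months.

434 months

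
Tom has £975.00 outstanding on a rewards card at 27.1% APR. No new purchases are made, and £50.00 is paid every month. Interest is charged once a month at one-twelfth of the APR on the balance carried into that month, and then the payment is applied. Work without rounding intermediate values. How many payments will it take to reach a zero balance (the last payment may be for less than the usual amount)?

26 months

Monthly rate r = 27.1%/12 = 2.25833% = 0.0225833.
Recurrence: B ← B·(1+r) − £50.00.
Month 1: interest £22.02; balance after payment £947.02.
Month 2: interest £21.39; balance after payment £918.41.
Closed form: n = −ln(1 − rB₀/P)/ln(1+r) = −ln(0.55963)/ln(1.02258) ≈ 25.993, so the balance reaches zero during payment 26.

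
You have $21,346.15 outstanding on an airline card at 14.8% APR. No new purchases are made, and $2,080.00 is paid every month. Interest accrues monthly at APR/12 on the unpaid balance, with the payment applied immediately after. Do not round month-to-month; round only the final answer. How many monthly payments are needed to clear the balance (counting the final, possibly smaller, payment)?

Monthly rate r = 14.8%/12 = 1.23333% = 0.0123333.
Recurrence: B ← B·(1+r) − $2,080.00.
Month 1: interest $263.27; balance after payment $19,529.42.
Month 2: interest $240.86; balance after payment $17,690.28.
Closed form: n = −ln(1 − rB₀/P)/ln(1+r) = −ln(0.87343)/ln(1.01233) ≈ 11.040, so the balance reaches zero during payment 12.

12 payments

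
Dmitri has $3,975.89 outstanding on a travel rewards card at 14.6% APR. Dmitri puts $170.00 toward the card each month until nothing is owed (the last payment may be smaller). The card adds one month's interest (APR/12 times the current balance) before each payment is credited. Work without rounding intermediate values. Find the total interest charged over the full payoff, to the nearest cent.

$731.35

Monthly rate r = 14.6%/12 = 1.21667% = 0.0121667.
Payoff takes n = ⌈−ln(1 − rB₀/P)/ln(1+r)⌉ = ⌈27.688⌉ = 28 payments; the last is $117.24.
Total paid = 27·$170.00 + $117.24 = $4,707.24.
Total interest = total paid − principal = $4,707.24 − $3,975.89 = $731.35.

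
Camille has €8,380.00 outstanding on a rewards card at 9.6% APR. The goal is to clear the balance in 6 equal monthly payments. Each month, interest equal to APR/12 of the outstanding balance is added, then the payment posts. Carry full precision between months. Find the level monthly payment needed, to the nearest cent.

€1,436.03

Monthly rate r = 9.6%/12 = 0.8% = 0.008.
Level-payment amortization: P = B₀·r / (1 − (1+r)^(−n)) = 8380.00·0.008 / (1 − 1.008^(−6)).
Denominator 1 − (1+r)^(−6) = 0.046684164.
P = 67.04 / 0.046684164 ≈ 1436.03.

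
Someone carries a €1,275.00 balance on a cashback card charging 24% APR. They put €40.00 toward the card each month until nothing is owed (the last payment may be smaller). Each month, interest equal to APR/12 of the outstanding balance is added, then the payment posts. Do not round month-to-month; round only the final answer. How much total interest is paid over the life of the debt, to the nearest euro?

Monthly rate r = 24%/12 = 2% = 0.02.
Payoff takes n = ⌈−ln(1 − rB₀/P)/ln(1+r)⌉ = ⌈51.242⌉ = 52 payments; the last is €9.76.
Total paid = 51·€40.00 + €9.76 = €2,049.76.
Total interest = total paid − principal = €2,049.76 − €1,275.00 = €774.76.

€775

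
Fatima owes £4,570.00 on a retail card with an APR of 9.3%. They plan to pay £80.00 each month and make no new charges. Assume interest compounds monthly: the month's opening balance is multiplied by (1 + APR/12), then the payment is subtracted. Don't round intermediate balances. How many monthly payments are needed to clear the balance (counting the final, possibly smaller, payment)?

Monthly rate r = 9.3%/12 = 0.775% = 0.00775.
Recurrence: B ← B·(1+r) − £80.00.
Month 1: interest £35.42; balance after payment £4,525.42.
Month 2: interest £35.07; balance after payment £4,480.49.
Closed form: n = −ln(1 − rB₀/P)/ln(1+r) = −ln(0.55728)/ln(1.00775) ≈ 75.735, so the balance reaches zero during payment 76.

76 months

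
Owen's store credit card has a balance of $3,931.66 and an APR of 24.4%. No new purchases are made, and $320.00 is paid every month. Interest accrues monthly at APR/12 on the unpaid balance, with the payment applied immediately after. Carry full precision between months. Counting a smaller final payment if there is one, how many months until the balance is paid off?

15 months

Monthly rate r = 24.4%/12 = 2.03333% = 0.0203333.
Recurrence: B ← B·(1+r) − $320.00.
Month 1: interest $79.94; balance after payment $3,691.60.
Month 2: interest $75.06; balance after payment $3,446.67.
Closed form: n = −ln(1 − rB₀/P)/ln(1+r) = −ln(0.75018)/ln(1.02033) ≈ 14.280, so the balance reaches zero during payment 15.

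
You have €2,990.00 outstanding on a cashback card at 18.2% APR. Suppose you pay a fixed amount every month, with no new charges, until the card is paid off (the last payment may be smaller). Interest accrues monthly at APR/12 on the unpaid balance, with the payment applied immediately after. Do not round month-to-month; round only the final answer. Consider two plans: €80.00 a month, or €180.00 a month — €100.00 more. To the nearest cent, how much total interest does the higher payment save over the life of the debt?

€975.55

Monthly rate r = 18.2%/12 = 1.51667% = 0.0151667.
At €80.00/mo: n = ⌈−ln(1 − rB₀/P)/ln(1+r)⌉ = 56 payments (last €46.79); total interest = total paid − €2,990.00 = €1,456.79.
At €180.00/mo: 20 payments (last €51.24); total interest €481.24.
Interest saved = €1,456.79 − €481.24 = €975.55.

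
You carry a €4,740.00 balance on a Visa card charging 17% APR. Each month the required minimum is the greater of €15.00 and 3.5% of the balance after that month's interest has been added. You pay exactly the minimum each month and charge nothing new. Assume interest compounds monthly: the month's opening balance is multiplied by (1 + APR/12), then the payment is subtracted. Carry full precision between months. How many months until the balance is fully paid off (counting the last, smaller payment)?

Monthly rate r = 17%/12 = 1.41667% = 0.0141667.
While 3.5% of the post-interest balance exceeds €15.00, each month B ← (B·(1+r))·(1 − 0.035), i.e. B shrinks by the factor (1+r)·0.965 = 0.97867.
This holds for months 1–113. Entering month 114 the balance is €414.69; 3.5% of the post-interest balance is now below €15.00, so the flat €15.00 minimum applies from here.
From month 114 a fixed €15.00 at rate r clears €414.69 in 36 more payments. Total: 113 + 36 = 149 months.

149 months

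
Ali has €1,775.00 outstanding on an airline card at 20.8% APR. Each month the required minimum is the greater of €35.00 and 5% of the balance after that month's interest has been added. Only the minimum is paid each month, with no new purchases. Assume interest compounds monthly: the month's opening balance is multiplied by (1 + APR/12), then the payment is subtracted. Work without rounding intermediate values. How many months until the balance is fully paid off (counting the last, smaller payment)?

53 months

Monthly rate r = 20.8%/12 = 1.73333% = 0.0173333.
While 5% of the post-interest balance exceeds €35.00, each month B ← (B·(1+r))·(1 − 0.05), i.e. B shrinks by the factor (1+r)·0.95 = 0.96647.
This holds for months 1–28. Entering month 29 the balance is €683.02; 5% of the post-interest balance is now below €35.00, so the flat €35.00 minimum applies from here.
From month 29 a fixed €35.00 at rate r clears €683.02 in 25 more payments. Total: 28 + 25 = 53 months.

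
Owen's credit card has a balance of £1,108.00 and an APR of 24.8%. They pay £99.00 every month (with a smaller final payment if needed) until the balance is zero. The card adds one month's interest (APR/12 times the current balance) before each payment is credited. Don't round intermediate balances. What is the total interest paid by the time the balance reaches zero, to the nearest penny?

£165.21

Monthly rate r = 24.8%/12 = 2.06667% = 0.0206667.
Payoff takes n = ⌈−ln(1 − rB₀/P)/ln(1+r)⌉ = ⌈12.860⌉ = 13 payments; the last is £85.21.
Total paid = 12·£99.00 + £85.21 = £1,273.21.
Total interest = total paid − principal = £1,273.21 − £1,108.00 = £165.21.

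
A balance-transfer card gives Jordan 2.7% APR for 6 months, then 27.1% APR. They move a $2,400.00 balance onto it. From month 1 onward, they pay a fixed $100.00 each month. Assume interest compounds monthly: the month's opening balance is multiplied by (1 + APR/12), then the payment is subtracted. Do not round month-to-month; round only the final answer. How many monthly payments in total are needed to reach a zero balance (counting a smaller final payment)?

30 payments

Promo months 1–6 at r₀ = 2.7%/12 = 0.00225; months 7+ at r₁ = 27.1%/12 = 0.0225833.
After month 6: iterate B ← B·(1+r₀) − $100.00 for 6 months → $1,829.20.
Then at r₁ with $100.00/mo: n₂ = −ln(1 − r₁·B/P)/ln(1+r₁) ≈ 23.86 → 24 more payments.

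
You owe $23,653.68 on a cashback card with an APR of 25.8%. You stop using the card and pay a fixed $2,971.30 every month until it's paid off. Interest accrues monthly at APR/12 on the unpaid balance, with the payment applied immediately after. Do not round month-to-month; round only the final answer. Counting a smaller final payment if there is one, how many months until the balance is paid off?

Monthly rate r = 25.8%/12 = 2.15% = 0.0215.
Recurrence: B ← B·(1+r) − $2,971.30.
Month 1: interest $508.55; balance after payment $21,190.93.
Month 2: interest $455.61; balance after payment $18,675.24.
Closed form: n = −ln(1 − rB₀/P)/ln(1+r) = −ln(0.82884)/ln(1.0215) ≈ 8.825, so the balance reaches zero during payment 9.

9 months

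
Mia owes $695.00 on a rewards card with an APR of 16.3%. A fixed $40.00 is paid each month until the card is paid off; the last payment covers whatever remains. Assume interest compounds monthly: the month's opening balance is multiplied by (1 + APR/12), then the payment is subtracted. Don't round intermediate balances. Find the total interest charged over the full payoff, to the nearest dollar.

Monthly rate r = 16.3%/12 = 1.35833% = 0.0135833.
Payoff takes n = ⌈−ln(1 − rB₀/P)/ln(1+r)⌉ = ⌈19.953⌉ = 20 payments; the last is $38.12.
Total paid = 19·$40.00 + $38.12 = $798.12.
Total interest = total paid − principal = $798.12 − $695.00 = $103.12.

$103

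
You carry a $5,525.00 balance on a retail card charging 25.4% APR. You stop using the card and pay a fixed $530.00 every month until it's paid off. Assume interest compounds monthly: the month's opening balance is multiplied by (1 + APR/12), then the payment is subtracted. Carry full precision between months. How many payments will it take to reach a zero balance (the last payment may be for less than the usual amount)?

12 months

Monthly rate r = 25.4%/12 = 2.11667% = 0.0211667.
Recurrence: B ← B·(1+r) − $530.00.
Month 1: interest $116.95; balance after payment $5,111.95.
Month 2: interest $108.20; balance after payment $4,690.15.
Closed form: n = −ln(1 − rB₀/P)/ln(1+r) = −ln(0.77935)/ln(1.02117) ≈ 11.902, so the balance reaches zero during payment 12.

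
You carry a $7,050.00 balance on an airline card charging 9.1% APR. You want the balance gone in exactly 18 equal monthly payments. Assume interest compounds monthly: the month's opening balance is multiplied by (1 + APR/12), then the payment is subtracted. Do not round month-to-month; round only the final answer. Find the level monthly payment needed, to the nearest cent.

Monthly rate r = 9.1%/12 = 0.758333% = 0.00758333.
Level-payment amortization: P = B₀·r / (1 − (1+r)^(−n)) = 7050.00·0.00758333 / (1 − 1.00758^(−18)).
Denominator 1 − (1+r)^(−18) = 0.127144309.
P = 53.4625 / 0.127144309 ≈ 420.49.

$420.49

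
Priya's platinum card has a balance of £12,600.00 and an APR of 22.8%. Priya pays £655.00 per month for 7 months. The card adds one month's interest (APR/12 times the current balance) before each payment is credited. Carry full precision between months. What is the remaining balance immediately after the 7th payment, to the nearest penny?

£9,519.62

Monthly rate r = 22.8%/12 = 1.9% = 0.019.
Each month: B ← B·(1+r) − £655.00.
Month 1: interest £239.40; balance after payment £12,184.40.
Month 2: interest £231.50; balance after payment £11,760.90.
Month 3: interest £223.46; balance after payment £11,329.36.
Month 4: interest £215.26; balance after payment £10,889.62.
Month 5: interest £206.90; balance after payment £10,441.52.
Month 6: interest £198.39; balance after payment £9,984.91.
Month 7: interest £189.71; balance after payment £9,519.62.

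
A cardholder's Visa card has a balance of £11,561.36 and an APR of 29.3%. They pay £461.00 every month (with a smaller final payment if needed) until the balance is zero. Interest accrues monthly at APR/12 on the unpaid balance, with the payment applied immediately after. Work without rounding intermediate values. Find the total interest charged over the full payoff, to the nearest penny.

£6,549.15

Monthly rate r = 29.3%/12 = 2.44167% = 0.0244167.
Payoff takes n = ⌈−ln(1 − rB₀/P)/ln(1+r)⌉ = ⌈39.283⌉ = 40 payments; the last is £131.51.
Total paid = 39·£461.00 + £131.51 = £18,110.51.
Total interest = total paid − principal = £18,110.51 − £11,561.36 = £6,549.15.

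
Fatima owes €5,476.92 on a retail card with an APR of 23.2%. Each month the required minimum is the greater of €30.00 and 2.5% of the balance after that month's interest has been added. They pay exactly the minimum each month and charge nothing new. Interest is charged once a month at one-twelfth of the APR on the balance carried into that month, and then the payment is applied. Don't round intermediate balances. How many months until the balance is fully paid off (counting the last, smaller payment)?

Monthly rate r = 23.2%/12 = 1.93333% = 0.0193333.
While 2.5% of the post-interest balance exceeds €30.00, each month B ← (B·(1+r))·(1 − 0.025), i.e. B shrinks by the factor (1+r)·0.975 = 0.99385.
This holds for months 1–250. Entering month 251 the balance is €1,171.51; 2.5% of the post-interest balance is now below €30.00, so the flat €30.00 minimum applies from here.
From month 251 a fixed €30.00 at rate r clears €1,171.51 in 74 more payments. Total: 250 + 74 = 324 months.

324 months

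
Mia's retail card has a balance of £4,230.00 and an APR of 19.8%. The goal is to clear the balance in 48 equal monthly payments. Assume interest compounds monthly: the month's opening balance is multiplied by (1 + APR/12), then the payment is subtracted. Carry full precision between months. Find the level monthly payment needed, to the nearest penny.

Monthly rate r = 19.8%/12 = 1.65% = 0.0165.
Level-payment amortization: P = B₀·r / (1 − (1+r)^(−n)) = 4230.00·0.0165 / (1 − 1.0165^(−48)).
Denominator 1 − (1+r)^(−48) = 0.544125167.
P = 69.795 / 0.544125167 ≈ 128.27.

£128.27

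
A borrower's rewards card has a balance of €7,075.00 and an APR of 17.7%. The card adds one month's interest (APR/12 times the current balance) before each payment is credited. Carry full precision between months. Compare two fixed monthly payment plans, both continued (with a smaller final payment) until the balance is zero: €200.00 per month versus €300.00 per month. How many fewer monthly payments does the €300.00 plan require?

21 fewer payments

Monthly rate r = 17.7%/12 = 1.475% = 0.01475.
At €200.00/mo: n = ⌈−ln(1 − rB₀/P)/ln(1+r)⌉ = 51 payments (last €76.47); total interest = total paid − €7,075.00 = €3,001.47.
At €300.00/mo: 30 payments (last €58.96); total interest €1,683.96.
Payments saved = 51 − 30 = 21.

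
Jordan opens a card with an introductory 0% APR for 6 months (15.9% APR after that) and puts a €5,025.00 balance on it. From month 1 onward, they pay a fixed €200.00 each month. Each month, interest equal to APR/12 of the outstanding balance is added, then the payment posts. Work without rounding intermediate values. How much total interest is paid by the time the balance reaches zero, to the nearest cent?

Promo months 1–6 at r₀ = 0%/12 = 0; months 7+ at r₁ = 15.9%/12 = 0.01325.
After month 6 (no interest yet): B = €5,025.00 − 6·€200.00 = €3,825.00.
Then at r₁ with €200.00/mo: n₂ = −ln(1 − r₁·B/P)/ln(1+r₁) ≈ 22.20 → 23 more payments.
Total paid = 28·€200.00 + €40.45 = €5,640.45; interest = €5,640.45 − €5,025.00 = €615.45.

€615.45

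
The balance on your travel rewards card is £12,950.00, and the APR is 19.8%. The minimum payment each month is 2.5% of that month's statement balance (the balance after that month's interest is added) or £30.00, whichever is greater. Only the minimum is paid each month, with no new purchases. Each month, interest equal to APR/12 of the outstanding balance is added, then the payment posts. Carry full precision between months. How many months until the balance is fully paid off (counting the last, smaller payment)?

332 months

Monthly rate r = 19.8%/12 = 1.65% = 0.0165.
While 2.5% of the post-interest balance exceeds £30.00, each month B ← (B·(1+r))·(1 − 0.025), i.e. B shrinks by the factor (1+r)·0.975 = 0.99109.
This holds for months 1–268. Entering month 269 the balance is £1,175.67; 2.5% of the post-interest balance is now below £30.00, so the flat £30.00 minimum applies from here.
From month 269 a fixed £30.00 at rate r clears £1,175.67 in 64 more payments. Total: 268 + 64 = 332 months.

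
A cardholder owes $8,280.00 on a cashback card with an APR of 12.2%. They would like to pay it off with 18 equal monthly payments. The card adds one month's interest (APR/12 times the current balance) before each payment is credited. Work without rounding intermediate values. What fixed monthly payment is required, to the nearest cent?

$505.70

Monthly rate r = 12.2%/12 = 1.01667% = 0.0101667.
Level-payment amortization: P = B₀·r / (1 − (1+r)^(−n)) = 8280.00·0.0101667 / (1 − 1.01017^(−18)).
Denominator 1 − (1+r)^(−18) = 0.166462017.
P = 84.18 / 0.166462017 ≈ 505.70.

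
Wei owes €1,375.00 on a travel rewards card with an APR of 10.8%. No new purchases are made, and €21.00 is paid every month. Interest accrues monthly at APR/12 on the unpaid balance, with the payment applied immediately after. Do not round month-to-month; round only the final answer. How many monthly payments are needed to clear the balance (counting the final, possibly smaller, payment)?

100 payments

Monthly rate r = 10.8%/12 = 0.9% = 0.009.
Recurrence: B ← B·(1+r) − €21.00.
Month 1: interest €12.38; balance after payment €1,366.38.
Month 2: interest €12.30; balance after payment €1,357.67.
Closed form: n = −ln(1 − rB₀/P)/ln(1+r) = −ln(0.41071)/ln(1.009) ≈ 99.317, so the balance reaches zero during payment 100.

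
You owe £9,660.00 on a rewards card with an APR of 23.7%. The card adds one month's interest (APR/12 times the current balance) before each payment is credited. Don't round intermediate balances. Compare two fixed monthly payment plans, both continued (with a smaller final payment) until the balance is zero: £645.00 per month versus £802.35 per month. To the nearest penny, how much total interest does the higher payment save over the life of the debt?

£425.59

Monthly rate r = 23.7%/12 = 1.975% = 0.01975.
At £645.00/mo: n = ⌈−ln(1 − rB₀/P)/ln(1+r)⌉ = 18 payments (last £600.71); total interest = total paid − £9,660.00 = £1,905.71.
At £802.35/mo: 14 payments (last £709.57); total interest £1,480.12.
Interest saved = £1,905.71 − £1,480.12 = £425.59.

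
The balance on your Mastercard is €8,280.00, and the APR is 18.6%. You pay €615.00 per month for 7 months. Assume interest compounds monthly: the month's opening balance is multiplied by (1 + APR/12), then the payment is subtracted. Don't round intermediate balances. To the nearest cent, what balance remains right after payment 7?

€4,710.82

Monthly rate r = 18.6%/12 = 1.55% = 0.0155.
Each month: B ← B·(1+r) − €615.00.
Month 1: interest €128.34; balance after payment €7,793.34.
Month 2: interest €120.80; balance after payment €7,299.14.
Month 3: interest €113.14; balance after payment €6,797.27.
Month 4: interest €105.36; balance after payment €6,287.63.
Month 5: interest €97.46; balance after payment €5,770.09.
Month 6: interest €89.44; balance after payment €5,244.53.
Month 7: interest €81.29; balance after payment €4,710.82.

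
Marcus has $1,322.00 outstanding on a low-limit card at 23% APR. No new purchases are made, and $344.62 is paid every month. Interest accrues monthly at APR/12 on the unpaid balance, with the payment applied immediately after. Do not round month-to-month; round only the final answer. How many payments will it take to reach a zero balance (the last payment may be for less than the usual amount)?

5 months

Monthly rate r = 23%/12 = 1.91667% = 0.0191667.
Recurrence: B ← B·(1+r) − $344.62.
Month 1: interest $25.34; balance after payment $1,002.72.
Month 2: interest $19.22; balance after payment $677.32.
Month 3: interest $12.98; balance after payment $345.68.
Month 4: interest $6.63; balance after payment $7.68.
Month 5: interest $0.15; balance after payment $0.00.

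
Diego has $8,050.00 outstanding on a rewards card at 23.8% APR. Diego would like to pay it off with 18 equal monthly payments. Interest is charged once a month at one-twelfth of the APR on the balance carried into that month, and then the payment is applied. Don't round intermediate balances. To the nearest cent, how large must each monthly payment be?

$536.17

Monthly rate r = 23.8%/12 = 1.98333% = 0.0198333.
Level-payment amortization: P = B₀·r / (1 − (1+r)^(−n)) = 8050.00·0.0198333 / (1 − 1.01983^(−18)).
Denominator 1 − (1+r)^(−18) = 0.297778133.
P = 159.658 / 0.297778133 ≈ 536.17.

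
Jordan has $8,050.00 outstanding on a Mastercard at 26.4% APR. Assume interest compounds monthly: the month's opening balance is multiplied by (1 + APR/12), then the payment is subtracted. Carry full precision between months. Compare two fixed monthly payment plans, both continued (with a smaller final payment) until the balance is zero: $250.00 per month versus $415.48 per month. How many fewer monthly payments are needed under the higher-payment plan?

Monthly rate r = 26.4%/12 = 2.2% = 0.022.
At $250.00/mo: n = ⌈−ln(1 − rB₀/P)/ln(1+r)⌉ = 57 payments (last $158.35); total interest = total paid − $8,050.00 = $6,108.35.
At $415.48/mo: 26 payments (last $221.28); total interest $2,558.28.
Payments saved = 57 − 26 = 31.

31 fewer payments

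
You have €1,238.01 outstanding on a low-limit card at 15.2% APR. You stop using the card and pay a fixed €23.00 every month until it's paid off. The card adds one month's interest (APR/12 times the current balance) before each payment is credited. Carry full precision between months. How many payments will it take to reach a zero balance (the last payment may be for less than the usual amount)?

91 months

Monthly rate r = 15.2%/12 = 1.26667% = 0.0126667.
Recurrence: B ← B·(1+r) − €23.00.
Month 1: interest €15.68; balance after payment €1,230.69.
Month 2: interest €15.59; balance after payment €1,223.28.
Closed form: n = −ln(1 − rB₀/P)/ln(1+r) = −ln(0.3182)/ln(1.01267) ≈ 90.973, so the balance reaches zero during payment 91.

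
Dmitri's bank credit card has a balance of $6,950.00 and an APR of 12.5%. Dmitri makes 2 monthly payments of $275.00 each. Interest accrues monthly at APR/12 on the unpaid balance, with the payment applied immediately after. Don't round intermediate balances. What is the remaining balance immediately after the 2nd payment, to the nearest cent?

$6,542.68

Monthly rate r = 12.5%/12 = 1.04167% = 0.0104167.
Each month: B ← B·(1+r) − $275.00.
Month 1: interest $72.40; balance after payment $6,747.40.
Month 2: interest $70.29; balance after payment $6,542.68.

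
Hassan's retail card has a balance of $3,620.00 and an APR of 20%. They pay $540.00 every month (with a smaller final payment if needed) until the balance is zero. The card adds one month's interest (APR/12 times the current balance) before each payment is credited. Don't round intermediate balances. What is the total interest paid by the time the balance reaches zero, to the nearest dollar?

Monthly rate r = 20%/12 = 1.66667% = 0.0166667.
Payoff takes n = ⌈−ln(1 − rB₀/P)/ln(1+r)⌉ = ⌈7.168⌉ = 8 payments; the last is $91.20.
Total paid = 7·$540.00 + $91.20 = $3,871.20.
Total interest = total paid − principal = $3,871.20 − $3,620.00 = $251.20.

$251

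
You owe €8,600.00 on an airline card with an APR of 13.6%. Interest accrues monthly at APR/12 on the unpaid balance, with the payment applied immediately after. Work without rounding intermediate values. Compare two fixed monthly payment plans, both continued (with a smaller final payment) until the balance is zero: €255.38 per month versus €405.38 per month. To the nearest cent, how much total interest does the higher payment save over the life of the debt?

€1,000.75

Monthly rate r = 13.6%/12 = 1.13333% = 0.0113333.
At €255.38/mo: n = ⌈−ln(1 − rB₀/P)/ln(1+r)⌉ = 43 payments (last €167.64); total interest = total paid − €8,600.00 = €2,293.60.
At €405.38/mo: 25 payments (last €163.73); total interest €1,292.85.
Interest saved = €2,293.60 − €1,292.85 = €1,000.75.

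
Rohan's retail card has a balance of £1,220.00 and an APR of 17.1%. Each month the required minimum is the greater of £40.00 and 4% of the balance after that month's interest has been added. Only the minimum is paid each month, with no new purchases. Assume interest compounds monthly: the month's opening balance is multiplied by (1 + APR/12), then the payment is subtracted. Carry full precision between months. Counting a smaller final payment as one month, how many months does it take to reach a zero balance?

Monthly rate r = 17.1%/12 = 1.425% = 0.01425.
While 4% of the post-interest balance exceeds £40.00, each month B ← (B·(1+r))·(1 − 0.04), i.e. B shrinks by the factor (1+r)·0.96 = 0.97368.
This holds for months 1–8. Entering month 9 the balance is £985.58; 4% of the post-interest balance is now below £40.00, so the flat £40.00 minimum applies from here.
From month 9 a fixed £40.00 at rate r clears £985.58 in 31 more payments. Total: 8 + 31 = 39 months.

39 months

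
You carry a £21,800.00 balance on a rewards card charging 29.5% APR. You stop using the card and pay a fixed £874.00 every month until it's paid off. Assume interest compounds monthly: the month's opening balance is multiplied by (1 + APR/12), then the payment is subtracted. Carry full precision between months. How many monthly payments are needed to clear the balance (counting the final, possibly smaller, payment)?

40 months

Monthly rate r = 29.5%/12 = 2.45833% = 0.0245833.
Recurrence: B ← B·(1+r) − £874.00.
Month 1: interest £535.92; balance after payment £21,461.92.
Month 2: interest £527.61; balance after payment £21,115.52.
Closed form: n = −ln(1 − rB₀/P)/ln(1+r) = −ln(0.38682)/ln(1.02458) ≈ 39.108, so the balance reaches zero during payment 40.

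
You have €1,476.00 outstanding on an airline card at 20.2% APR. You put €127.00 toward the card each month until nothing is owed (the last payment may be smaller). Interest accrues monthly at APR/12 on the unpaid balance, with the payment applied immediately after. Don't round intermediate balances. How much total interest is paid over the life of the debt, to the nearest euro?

Monthly rate r = 20.2%/12 = 1.68333% = 0.0168333.
Payoff takes n = ⌈−ln(1 − rB₀/P)/ln(1+r)⌉ = ⌈13.042⌉ = 14 payments; the last is €5.32.
Total paid = 13·€127.00 + €5.32 = €1,656.32.
Total interest = total paid − principal = €1,656.32 − €1,476.00 = €180.32.

€180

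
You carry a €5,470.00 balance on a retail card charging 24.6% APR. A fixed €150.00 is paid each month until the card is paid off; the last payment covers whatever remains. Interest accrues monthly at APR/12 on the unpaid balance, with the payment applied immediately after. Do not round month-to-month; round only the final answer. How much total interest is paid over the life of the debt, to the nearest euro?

€4,706

Monthly rate r = 24.6%/12 = 2.05% = 0.0205.
Payoff takes n = ⌈−ln(1 − rB₀/P)/ln(1+r)⌉ = ⌈67.838⌉ = 68 payments; the last is €125.85.
Total paid = 67·€150.00 + €125.85 = €10,175.85.
Total interest = total paid − principal = €10,175.85 − €5,470.00 = €4,705.85.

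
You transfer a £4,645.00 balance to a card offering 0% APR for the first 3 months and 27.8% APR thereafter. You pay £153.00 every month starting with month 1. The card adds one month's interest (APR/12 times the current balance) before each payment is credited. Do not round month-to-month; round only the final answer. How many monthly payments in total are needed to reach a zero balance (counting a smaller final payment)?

47 months

Promo months 1–3 at r₀ = 0%/12 = 0; months 4+ at r₁ = 27.8%/12 = 0.0231667.
After month 3 (no interest yet): B = £4,645.00 − 3·£153.00 = £4,186.00.
Then at r₁ with £153.00/mo: n₂ = −ln(1 − r₁·B/P)/ln(1+r₁) ≈ 43.87 → 44 more payments.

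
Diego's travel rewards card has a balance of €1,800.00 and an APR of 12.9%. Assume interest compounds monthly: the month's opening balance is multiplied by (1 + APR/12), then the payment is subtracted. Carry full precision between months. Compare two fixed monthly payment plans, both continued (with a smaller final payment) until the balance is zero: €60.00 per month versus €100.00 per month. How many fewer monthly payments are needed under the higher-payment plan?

Monthly rate r = 12.9%/12 = 1.075% = 0.01075.
At €60.00/mo: n = ⌈−ln(1 − rB₀/P)/ln(1+r)⌉ = 37 payments (last €24.83); total interest = total paid − €1,800.00 = €384.83.
At €100.00/mo: 21 payments (last €11.26); total interest €211.26.
Payments saved = 37 − 21 = 16.

16 fewer payments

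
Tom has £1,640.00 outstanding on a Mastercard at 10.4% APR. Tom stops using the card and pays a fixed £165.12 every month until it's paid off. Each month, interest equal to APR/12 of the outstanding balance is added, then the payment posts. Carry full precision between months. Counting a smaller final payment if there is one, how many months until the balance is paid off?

11 months

Monthly rate r = 10.4%/12 = 0.866667% = 0.00866667.
Recurrence: B ← B·(1+r) − £165.12.
Month 1: interest £14.21; balance after payment £1,489.09.
Month 2: interest £12.91; balance after payment £1,336.88.
Closed form: n = −ln(1 − rB₀/P)/ln(1+r) = −ln(0.91392)/ln(1.00867) ≈ 10.431, so the balance reaches zero during payment 11.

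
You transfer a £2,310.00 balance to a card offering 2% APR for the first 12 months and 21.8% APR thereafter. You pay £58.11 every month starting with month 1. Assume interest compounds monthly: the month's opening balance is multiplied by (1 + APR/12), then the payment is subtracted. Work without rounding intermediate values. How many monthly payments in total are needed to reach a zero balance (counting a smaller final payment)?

Promo months 1–12 at r₀ = 2%/12 = 0.00166667; months 13+ at r₁ = 21.8%/12 = 0.0181667.
After month 12: iterate B ← B·(1+r₀) − £58.11 for 12 months → £1,652.88.
Then at r₁ with £58.11/mo: n₂ = −ln(1 − r₁·B/P)/ln(1+r₁) ≈ 40.39 → 41 more payments.

53 payments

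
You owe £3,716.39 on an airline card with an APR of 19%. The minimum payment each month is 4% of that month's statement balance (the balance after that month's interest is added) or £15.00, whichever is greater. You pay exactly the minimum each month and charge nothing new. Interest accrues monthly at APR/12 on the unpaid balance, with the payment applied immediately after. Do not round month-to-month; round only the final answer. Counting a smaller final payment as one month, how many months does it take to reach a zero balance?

Monthly rate r = 19%/12 = 1.58333% = 0.0158333.
While 4% of the post-interest balance exceeds £15.00, each month B ← (B·(1+r))·(1 − 0.04), i.e. B shrinks by the factor (1+r)·0.96 = 0.9752.
This holds for months 1–92. Entering month 93 the balance is £368.76; 4% of the post-interest balance is now below £15.00, so the flat £15.00 minimum applies from here.
From month 93 a fixed £15.00 at rate r clears £368.76 in 32 more payments. Total: 92 + 32 = 124 months.

124 months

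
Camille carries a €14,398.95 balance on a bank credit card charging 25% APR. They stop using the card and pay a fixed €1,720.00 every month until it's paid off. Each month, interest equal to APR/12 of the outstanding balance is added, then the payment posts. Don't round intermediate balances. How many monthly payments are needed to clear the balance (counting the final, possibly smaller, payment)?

Monthly rate r = 25%/12 = 2.08333% = 0.0208333.
Recurrence: B ← B·(1+r) − €1,720.00.
Month 1: interest €299.98; balance after payment €12,978.93.
Month 2: interest €270.39; balance after payment €11,529.32.
Closed form: n = −ln(1 − rB₀/P)/ln(1+r) = −ln(0.82559)/ln(1.02083) ≈ 9.295, so the balance reaches zero during payment 10.

10 months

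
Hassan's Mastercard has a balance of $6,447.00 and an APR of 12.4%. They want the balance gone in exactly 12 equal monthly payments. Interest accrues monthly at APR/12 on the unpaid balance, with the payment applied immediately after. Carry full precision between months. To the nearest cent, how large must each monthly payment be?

$574.02

Monthly rate r = 12.4%/12 = 1.03333% = 0.0103333.
Level-payment amortization: P = B₀·r / (1 − (1+r)^(−n)) = 6447.00·0.0103333 / (1 − 1.01033^(−12)).
Denominator 1 − (1+r)^(−12) = 0.116057897.
P = 66.619 / 0.116057897 ≈ 574.02.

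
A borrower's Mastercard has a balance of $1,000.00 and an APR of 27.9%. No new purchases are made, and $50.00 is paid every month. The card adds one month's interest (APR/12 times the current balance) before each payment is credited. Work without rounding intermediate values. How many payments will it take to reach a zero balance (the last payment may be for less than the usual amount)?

28 months

Monthly rate r = 27.9%/12 = 2.325% = 0.02325.
Recurrence: B ← B·(1+r) − $50.00.
Month 1: interest $23.25; balance after payment $973.25.
Month 2: interest $22.63; balance after payment $945.88.
Closed form: n = −ln(1 − rB₀/P)/ln(1+r) = −ln(0.535)/ln(1.02325) ≈ 27.214, so the balance reaches zero during payment 28.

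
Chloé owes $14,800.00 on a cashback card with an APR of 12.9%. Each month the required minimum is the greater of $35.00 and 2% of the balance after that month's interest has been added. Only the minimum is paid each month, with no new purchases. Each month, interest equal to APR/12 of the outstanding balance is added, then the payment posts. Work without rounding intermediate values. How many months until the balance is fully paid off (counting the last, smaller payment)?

297 months

Monthly rate r = 12.9%/12 = 1.075% = 0.01075.
While 2% of the post-interest balance exceeds $35.00, each month B ← (B·(1+r))·(1 − 0.02), i.e. B shrinks by the factor (1+r)·0.98 = 0.99054.
This holds for months 1–226. Entering month 227 the balance is $1,725.21; 2% of the post-interest balance is now below $35.00, so the flat $35.00 minimum applies from here.
From month 227 a fixed $35.00 at rate r clears $1,725.21 in 71 more payments. Total: 226 + 71 = 297 months.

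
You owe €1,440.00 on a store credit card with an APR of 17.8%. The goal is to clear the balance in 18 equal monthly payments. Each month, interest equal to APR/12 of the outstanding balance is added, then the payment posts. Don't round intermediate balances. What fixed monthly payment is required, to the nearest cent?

Monthly rate r = 17.8%/12 = 1.48333% = 0.0148333.
Level-payment amortization: P = B₀·r / (1 − (1+r)^(−n)) = 1440.00·0.0148333 / (1 − 1.01483^(−18)).
Denominator 1 − (1+r)^(−18) = 0.23282406.
P = 21.36 / 0.23282406 ≈ 91.74.

€91.74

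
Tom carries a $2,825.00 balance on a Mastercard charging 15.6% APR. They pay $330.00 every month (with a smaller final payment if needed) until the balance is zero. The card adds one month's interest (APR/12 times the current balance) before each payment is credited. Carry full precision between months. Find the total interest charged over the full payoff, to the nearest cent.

Monthly rate r = 15.6%/12 = 1.3% = 0.013.
Payoff takes n = ⌈−ln(1 − rB₀/P)/ln(1+r)⌉ = ⌈9.134⌉ = 10 payments; the last is $44.60.
Total paid = 9·$330.00 + $44.60 = $3,014.60.
Total interest = total paid − principal = $3,014.60 − $2,825.00 = $189.60.

$189.60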